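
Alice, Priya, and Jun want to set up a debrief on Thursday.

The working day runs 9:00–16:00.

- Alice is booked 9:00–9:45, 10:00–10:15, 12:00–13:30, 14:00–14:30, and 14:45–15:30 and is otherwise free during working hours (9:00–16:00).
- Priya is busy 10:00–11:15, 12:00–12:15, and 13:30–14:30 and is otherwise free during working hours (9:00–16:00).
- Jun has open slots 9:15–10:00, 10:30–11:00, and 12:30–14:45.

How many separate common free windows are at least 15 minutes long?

2

Alice free within 09:00–16:00: 09:45–10:00, 10:15–12:00, 13:30–14:00, 14:30–14:45, 15:30–16:00.
Priya free within 09:00–16:00: 09:00–10:00, 11:15–12:00, 12:15–13:30, 14:30–16:00.
Alice ∩ Priya: 09:45–10:00, 11:15–12:00, 14:30–14:45, 15:30–16:00.
Alice ∩ Priya ∩ Jun: 09:45–10:00, 14:30–14:45.
Windows ≥ 15 min: 09:45–10:00, 14:30–14:45.
That's 2 windows.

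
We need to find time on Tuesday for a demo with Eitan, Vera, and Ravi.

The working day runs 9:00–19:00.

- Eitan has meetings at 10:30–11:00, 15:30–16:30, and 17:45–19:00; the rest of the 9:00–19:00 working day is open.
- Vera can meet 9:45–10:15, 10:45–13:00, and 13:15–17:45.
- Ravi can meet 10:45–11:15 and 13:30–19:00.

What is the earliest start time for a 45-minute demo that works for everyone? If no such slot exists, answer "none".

13:30

Eitan free within 09:00–19:00: 09:00–10:30, 11:00–15:30, 16:30–17:45.
Eitan ∩ Vera: 09:45–10:15, 11:00–13:00, 13:15–15:30, 16:30–17:45.
Eitan ∩ Vera ∩ Ravi: 11:00–11:15, 13:30–15:30, 16:30–17:45.
Windows ≥ 45 min: 13:30–15:30, 16:30–17:45.
Earliest such window starts at 13:30.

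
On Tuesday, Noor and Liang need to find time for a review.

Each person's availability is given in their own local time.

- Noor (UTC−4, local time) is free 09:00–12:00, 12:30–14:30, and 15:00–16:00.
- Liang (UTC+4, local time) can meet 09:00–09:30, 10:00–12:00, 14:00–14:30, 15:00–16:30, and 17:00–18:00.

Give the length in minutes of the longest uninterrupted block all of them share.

Noor → UTC: 13:00–16:00, 16:30–18:30, 19:00–20:00.
Liang → UTC: 05:00–05:30, 06:00–08:00, 10:00–10:30, 11:00–12:30, 13:00–14:00.
Noor ∩ Liang: 13:00–14:00.
Single common window of 60 minutes.

60 minutes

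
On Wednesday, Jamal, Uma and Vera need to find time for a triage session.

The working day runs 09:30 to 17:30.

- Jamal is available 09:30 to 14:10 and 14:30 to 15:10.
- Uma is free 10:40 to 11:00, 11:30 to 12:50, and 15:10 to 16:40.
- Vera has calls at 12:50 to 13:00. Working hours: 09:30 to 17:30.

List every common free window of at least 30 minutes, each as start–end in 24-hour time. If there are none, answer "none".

11:30–12:50

Vera free within 09:30–17:30: 09:30–12:50, 13:00–17:30.
Jamal ∩ Uma: 10:40–11:00, 11:30–12:50.
Jamal ∩ Uma ∩ Vera: 10:40–11:00, 11:30–12:50.
Windows ≥ 30 min: 11:30–12:50.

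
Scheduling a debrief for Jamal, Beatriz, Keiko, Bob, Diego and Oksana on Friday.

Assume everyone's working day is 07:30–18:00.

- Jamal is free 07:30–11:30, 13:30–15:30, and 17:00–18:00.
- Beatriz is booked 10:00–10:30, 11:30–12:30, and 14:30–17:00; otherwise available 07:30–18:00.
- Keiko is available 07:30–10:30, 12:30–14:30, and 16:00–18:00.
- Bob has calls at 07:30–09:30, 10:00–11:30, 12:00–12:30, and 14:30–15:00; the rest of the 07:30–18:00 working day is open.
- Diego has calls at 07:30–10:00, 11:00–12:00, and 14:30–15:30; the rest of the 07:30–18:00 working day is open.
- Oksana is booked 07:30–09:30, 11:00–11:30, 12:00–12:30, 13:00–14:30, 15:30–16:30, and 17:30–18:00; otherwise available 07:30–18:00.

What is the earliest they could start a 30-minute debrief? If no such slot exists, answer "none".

17:00

Beatriz free within 07:30–18:00: 07:30–10:00, 10:30–11:30, 12:30–14:30, 17:00–18:00.
Bob free within 07:30–18:00: 09:30–10:00, 11:30–12:00, 12:30–14:30, 15:00–18:00.
Diego free within 07:30–18:00: 10:00–11:00, 12:00–14:30, 15:30–18:00.
Oksana free within 07:30–18:00: 09:30–11:00, 11:30–12:00, 12:30–13:00, 14:30–15:30, 16:30–17:30.
Jamal ∩ Beatriz: 07:30–10:00, 10:30–11:30, 13:30–14:30, 17:00–18:00.
Jamal ∩ Beatriz ∩ Keiko: 07:30–10:00, 13:30–14:30, 17:00–18:00.
Jamal ∩ Beatriz ∩ Keiko ∩ Bob: 09:30–10:00, 13:30–14:30, 17:00–18:00.
Jamal ∩ Beatriz ∩ Keiko ∩ Bob ∩ Diego: 13:30–14:30, 17:00–18:00.
Jamal ∩ Beatriz ∩ Keiko ∩ Bob ∩ Diego ∩ Oksana: 17:00–17:30.
Windows ≥ 30 min: 17:00–17:30.
Earliest such window starts at 17:00.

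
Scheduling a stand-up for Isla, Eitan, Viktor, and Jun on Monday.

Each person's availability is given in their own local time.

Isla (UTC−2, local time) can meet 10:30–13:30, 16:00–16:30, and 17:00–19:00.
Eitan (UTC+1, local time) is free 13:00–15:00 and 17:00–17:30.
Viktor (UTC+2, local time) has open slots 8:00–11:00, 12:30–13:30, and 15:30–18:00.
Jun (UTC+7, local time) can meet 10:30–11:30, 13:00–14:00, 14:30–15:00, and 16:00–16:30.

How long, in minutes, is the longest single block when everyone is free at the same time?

Isla → UTC: 12:30–15:30, 18:00–18:30, 19:00–21:00.
Eitan → UTC: 12:00–14:00, 16:00–16:30.
Viktor → UTC: 06:00–09:00, 10:30–11:30, 13:30–16:00.
Jun → UTC: 03:30–04:30, 06:00–07:00, 07:30–08:00, 09:00–09:30.
Isla ∩ Eitan: 12:30–14:00.
Isla ∩ Eitan ∩ Viktor: 13:30–14:00.
Isla ∩ Eitan ∩ Viktor ∩ Jun: (none).
No common window.

0 minutes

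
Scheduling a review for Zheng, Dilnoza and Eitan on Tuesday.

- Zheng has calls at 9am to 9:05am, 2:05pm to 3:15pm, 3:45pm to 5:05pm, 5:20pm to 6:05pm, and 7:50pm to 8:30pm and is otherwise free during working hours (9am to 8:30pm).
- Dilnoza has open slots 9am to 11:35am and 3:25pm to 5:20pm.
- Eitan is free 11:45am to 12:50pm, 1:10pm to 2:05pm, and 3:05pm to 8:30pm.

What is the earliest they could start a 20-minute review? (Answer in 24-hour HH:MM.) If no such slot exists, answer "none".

15:25

Zheng free within 09:00–20:30: 09:05–14:05, 15:15–15:45, 17:05–17:20, 18:05–19:50.
Zheng ∩ Dilnoza: 09:05–11:35, 15:25–15:45, 17:05–17:20.
Zheng ∩ Dilnoza ∩ Eitan: 15:25–15:45, 17:05–17:20.
Windows ≥ 20 min: 15:25–15:45.
Earliest such window starts at 15:25.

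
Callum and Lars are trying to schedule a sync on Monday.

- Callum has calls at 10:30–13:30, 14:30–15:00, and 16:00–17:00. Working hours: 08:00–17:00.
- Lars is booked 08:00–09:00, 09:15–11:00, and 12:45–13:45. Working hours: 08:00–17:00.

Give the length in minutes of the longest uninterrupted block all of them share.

60 minutes

Callum free within 08:00–17:00: 08:00–10:30, 13:30–14:30, 15:00–16:00.
Lars free within 08:00–17:00: 09:00–09:15, 11:00–12:45, 13:45–17:00.
Callum ∩ Lars: 09:00–09:15, 13:45–14:30, 15:00–16:00.
Common window lengths: 15, 45, 60 min; longest is 60.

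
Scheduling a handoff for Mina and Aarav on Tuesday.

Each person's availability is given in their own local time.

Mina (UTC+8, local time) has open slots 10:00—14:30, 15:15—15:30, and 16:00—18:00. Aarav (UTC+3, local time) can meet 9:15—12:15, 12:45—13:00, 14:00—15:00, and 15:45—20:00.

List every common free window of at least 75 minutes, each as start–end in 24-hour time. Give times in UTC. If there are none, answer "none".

Mina → UTC: 02:00–06:30, 07:15–07:30, 08:00–10:00.
Aarav → UTC: 06:15–09:15, 09:45–10:00, 11:00–12:00, 12:45–17:00.
Mina ∩ Aarav: 06:15–06:30, 07:15–07:30, 08:00–09:15, 09:45–10:00.
Windows ≥ 75 min: 08:00–09:15.

08:00–09:15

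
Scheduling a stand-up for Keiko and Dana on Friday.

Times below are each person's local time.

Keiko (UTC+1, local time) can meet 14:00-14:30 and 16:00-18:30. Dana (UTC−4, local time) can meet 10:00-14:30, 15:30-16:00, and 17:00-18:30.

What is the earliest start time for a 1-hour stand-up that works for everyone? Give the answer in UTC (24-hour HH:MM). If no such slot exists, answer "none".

15:00

Keiko → UTC: 13:00–13:30, 15:00–17:30.
Dana → UTC: 14:00–18:30, 19:30–20:00, 21:00–22:30.
Keiko ∩ Dana: 15:00–17:30.
Windows ≥ 60 min: 15:00–17:30.
Earliest such window starts at 15:00.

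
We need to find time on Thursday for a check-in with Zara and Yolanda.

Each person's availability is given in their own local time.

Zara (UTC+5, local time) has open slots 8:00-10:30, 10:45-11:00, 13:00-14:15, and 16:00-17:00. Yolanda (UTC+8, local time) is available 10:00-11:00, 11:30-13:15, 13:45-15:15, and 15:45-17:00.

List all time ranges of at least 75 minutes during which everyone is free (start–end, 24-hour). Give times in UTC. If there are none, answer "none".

Zara → UTC: 03:00–05:30, 05:45–06:00, 08:00–09:15, 11:00–12:00.
Yolanda → UTC: 02:00–03:00, 03:30–05:15, 05:45–07:15, 07:45–09:00.
Zara ∩ Yolanda: 03:30–05:15, 05:45–06:00, 08:00–09:00.
Windows ≥ 75 min: 03:30–05:15.

03:30–05:15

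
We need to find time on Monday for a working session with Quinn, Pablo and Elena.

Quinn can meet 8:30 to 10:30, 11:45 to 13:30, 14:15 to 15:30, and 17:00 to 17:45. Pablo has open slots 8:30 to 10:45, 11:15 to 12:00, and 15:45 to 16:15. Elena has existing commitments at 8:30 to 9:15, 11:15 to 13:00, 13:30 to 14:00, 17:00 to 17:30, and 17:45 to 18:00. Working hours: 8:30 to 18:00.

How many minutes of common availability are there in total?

75 minutes

Elena free within 08:30–18:00: 09:15–11:15, 13:00–13:30, 14:00–17:00, 17:30–17:45.
Quinn ∩ Pablo: 08:30–10:30, 11:45–12:00.
Quinn ∩ Pablo ∩ Elena: 09:15–10:30.
Total common minutes: 75.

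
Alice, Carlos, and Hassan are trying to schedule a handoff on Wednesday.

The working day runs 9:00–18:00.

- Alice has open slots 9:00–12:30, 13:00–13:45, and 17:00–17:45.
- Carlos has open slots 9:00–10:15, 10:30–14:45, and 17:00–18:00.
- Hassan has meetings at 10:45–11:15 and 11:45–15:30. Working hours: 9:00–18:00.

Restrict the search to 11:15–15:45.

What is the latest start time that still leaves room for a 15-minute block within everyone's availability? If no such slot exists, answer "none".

Hassan free within 09:00–18:00: 09:00–10:45, 11:15–11:45, 15:30–18:00.
Alice ∩ Carlos: 09:00–10:15, 10:30–12:30, 13:00–13:45, 17:00–17:45.
Alice ∩ Carlos ∩ Hassan: 09:00–10:15, 10:30–10:45, 11:15–11:45, 17:00–17:45.
Restricted to 11:15–15:45: 11:15–11:45.
Windows ≥ 15 min: 11:15–11:45.
Latest start in the last window 11:15–11:45 is 11:45 − 15 min = 11:30.

11:30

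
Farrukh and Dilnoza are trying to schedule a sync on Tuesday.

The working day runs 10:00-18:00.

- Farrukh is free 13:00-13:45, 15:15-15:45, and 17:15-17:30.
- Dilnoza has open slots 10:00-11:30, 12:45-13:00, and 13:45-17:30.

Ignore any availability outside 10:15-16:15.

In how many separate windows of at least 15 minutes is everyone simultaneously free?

Farrukh ∩ Dilnoza: 15:15–15:45, 17:15–17:30.
Restricted to 10:15–16:15: 15:15–15:45.
Windows ≥ 15 min: 15:15–15:45.
That's 1 window.

1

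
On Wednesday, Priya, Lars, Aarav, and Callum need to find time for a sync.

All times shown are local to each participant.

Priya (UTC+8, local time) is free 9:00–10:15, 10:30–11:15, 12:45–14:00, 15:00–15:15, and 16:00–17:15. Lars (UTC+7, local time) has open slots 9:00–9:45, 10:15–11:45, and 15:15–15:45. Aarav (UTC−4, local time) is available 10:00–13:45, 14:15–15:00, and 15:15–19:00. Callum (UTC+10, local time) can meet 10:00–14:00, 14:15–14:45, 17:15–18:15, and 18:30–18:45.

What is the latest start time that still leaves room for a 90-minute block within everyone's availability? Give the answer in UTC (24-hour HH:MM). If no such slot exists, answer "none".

none

Priya → UTC: 01:00–02:15, 02:30–03:15, 04:45–06:00, 07:00–07:15, 08:00–09:15.
Lars → UTC: 02:00–02:45, 03:15–04:45, 08:15–08:45.
Aarav → UTC: 14:00–17:45, 18:15–19:00, 19:15–23:00.
Callum → UTC: 00:00–04:00, 04:15–04:45, 07:15–08:15, 08:30–08:45.
Priya ∩ Lars: 02:00–02:15, 02:30–02:45, 08:15–08:45.
Priya ∩ Lars ∩ Aarav: (none).
Priya ∩ Lars ∩ Aarav ∩ Callum: (none).
Windows ≥ 90 min: (none).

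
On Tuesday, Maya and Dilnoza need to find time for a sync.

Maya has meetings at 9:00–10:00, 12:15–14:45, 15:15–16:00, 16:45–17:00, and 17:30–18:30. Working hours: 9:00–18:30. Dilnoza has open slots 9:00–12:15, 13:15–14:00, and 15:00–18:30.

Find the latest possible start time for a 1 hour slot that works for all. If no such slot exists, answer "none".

Maya free within 09:00–18:30: 10:00–12:15, 14:45–15:15, 16:00–16:45, 17:00–17:30.
Maya ∩ Dilnoza: 10:00–12:15, 15:00–15:15, 16:00–16:45, 17:00–17:30.
Windows ≥ 60 min: 10:00–12:15.
Latest start in the last window 10:00–12:15 is 12:15 − 60 min = 11:15.

11:15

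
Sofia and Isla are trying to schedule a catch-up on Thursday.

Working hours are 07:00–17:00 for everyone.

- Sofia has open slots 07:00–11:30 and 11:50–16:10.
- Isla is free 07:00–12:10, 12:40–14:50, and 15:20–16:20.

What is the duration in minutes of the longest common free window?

270 minutes

Sofia ∩ Isla: 07:00–11:30, 11:50–12:10, 12:40–14:50, 15:20–16:10.
Common window lengths: 270, 20, 130, 50 min; longest is 270.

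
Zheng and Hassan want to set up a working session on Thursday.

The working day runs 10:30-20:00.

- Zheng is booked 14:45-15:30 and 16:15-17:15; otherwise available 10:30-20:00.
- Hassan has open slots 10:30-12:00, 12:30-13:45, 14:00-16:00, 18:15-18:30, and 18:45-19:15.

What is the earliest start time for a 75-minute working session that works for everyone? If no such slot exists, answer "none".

10:30

Zheng free within 10:30–20:00: 10:30–14:45, 15:30–16:15, 17:15–20:00.
Zheng ∩ Hassan: 10:30–12:00, 12:30–13:45, 14:00–14:45, 15:30–16:00, 18:15–18:30, 18:45–19:15.
Windows ≥ 75 min: 10:30–12:00, 12:30–13:45.
Earliest such window starts at 10:30.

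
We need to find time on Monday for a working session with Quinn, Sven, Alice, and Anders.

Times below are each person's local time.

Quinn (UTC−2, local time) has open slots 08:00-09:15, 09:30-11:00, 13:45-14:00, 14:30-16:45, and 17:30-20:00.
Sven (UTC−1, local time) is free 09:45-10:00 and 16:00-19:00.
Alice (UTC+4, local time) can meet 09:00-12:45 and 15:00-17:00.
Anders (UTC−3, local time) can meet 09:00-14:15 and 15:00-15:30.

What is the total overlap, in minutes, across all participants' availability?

Quinn → UTC: 10:00–11:15, 11:30–13:00, 15:45–16:00, 16:30–18:45, 19:30–22:00.
Sven → UTC: 10:45–11:00, 17:00–20:00.
Alice → UTC: 05:00–08:45, 11:00–13:00.
Anders → UTC: 12:00–17:15, 18:00–18:30.
Quinn ∩ Sven: 10:45–11:00, 17:00–18:45, 19:30–20:00.
Quinn ∩ Sven ∩ Alice: (none).
Quinn ∩ Sven ∩ Alice ∩ Anders: (none).
Total common minutes: 0.

0 minutes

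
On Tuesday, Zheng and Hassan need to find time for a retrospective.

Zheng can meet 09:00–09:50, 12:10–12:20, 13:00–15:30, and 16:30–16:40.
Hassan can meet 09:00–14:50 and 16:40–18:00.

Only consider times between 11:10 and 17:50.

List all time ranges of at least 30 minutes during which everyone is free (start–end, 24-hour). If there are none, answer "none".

Zheng ∩ Hassan: 09:00–09:50, 12:10–12:20, 13:00–14:50.
Restricted to 11:10–17:50: 12:10–12:20, 13:00–14:50.
Windows ≥ 30 min: 13:00–14:50.

13:00–14:50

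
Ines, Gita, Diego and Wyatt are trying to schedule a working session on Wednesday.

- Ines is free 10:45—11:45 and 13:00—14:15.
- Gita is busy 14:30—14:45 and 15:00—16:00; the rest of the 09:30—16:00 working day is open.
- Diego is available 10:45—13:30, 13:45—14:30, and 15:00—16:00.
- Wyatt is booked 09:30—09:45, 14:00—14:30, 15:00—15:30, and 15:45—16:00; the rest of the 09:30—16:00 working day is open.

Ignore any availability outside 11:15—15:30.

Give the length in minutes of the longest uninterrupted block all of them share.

30 minutes

Gita free within 09:30–16:00: 09:30–14:30, 14:45–15:00.
Wyatt free within 09:30–16:00: 09:45–14:00, 14:30–15:00, 15:30–15:45.
Ines ∩ Gita: 10:45–11:45, 13:00–14:15.
Ines ∩ Gita ∩ Diego: 10:45–11:45, 13:00–13:30, 13:45–14:15.
Ines ∩ Gita ∩ Diego ∩ Wyatt: 10:45–11:45, 13:00–13:30, 13:45–14:00.
Restricted to 11:15–15:30: 11:15–11:45, 13:00–13:30, 13:45–14:00.
Common window lengths: 30, 30, 15 min; longest is 30.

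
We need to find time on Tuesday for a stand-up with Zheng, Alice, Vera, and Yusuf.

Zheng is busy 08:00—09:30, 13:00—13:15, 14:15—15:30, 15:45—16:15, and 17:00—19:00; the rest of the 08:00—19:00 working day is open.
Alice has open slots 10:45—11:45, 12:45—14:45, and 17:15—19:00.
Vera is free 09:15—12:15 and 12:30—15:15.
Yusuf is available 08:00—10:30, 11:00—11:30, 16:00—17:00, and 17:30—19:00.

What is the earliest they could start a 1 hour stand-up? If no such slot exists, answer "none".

Zheng free within 08:00–19:00: 09:30–13:00, 13:15–14:15, 15:30–15:45, 16:15–17:00.
Zheng ∩ Alice: 10:45–11:45, 12:45–13:00, 13:15–14:15.
Zheng ∩ Alice ∩ Vera: 10:45–11:45, 12:45–13:00, 13:15–14:15.
Zheng ∩ Alice ∩ Vera ∩ Yusuf: 11:00–11:30.
Windows ≥ 60 min: (none).

none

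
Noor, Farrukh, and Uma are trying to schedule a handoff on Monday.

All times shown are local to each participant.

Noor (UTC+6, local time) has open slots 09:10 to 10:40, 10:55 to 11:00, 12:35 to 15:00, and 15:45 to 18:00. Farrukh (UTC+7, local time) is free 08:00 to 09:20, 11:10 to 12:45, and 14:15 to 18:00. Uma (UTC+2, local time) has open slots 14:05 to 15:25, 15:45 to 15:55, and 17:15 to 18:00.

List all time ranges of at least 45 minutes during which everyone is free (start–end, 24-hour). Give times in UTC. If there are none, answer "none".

none

Noor → UTC: 03:10–04:40, 04:55–05:00, 06:35–09:00, 09:45–12:00.
Farrukh → UTC: 01:00–02:20, 04:10–05:45, 07:15–11:00.
Uma → UTC: 12:05–13:25, 13:45–13:55, 15:15–16:00.
Noor ∩ Farrukh: 04:10–04:40, 04:55–05:00, 07:15–09:00, 09:45–11:00.
Noor ∩ Farrukh ∩ Uma: (none).
Windows ≥ 45 min: (none).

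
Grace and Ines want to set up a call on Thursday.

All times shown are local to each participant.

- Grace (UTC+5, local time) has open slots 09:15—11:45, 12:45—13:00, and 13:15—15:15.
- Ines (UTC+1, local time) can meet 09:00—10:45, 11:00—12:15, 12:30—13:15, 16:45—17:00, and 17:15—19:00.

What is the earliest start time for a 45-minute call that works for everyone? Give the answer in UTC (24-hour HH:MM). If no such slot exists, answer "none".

08:15

Grace → UTC: 04:15–06:45, 07:45–08:00, 08:15–10:15.
Ines → UTC: 08:00–09:45, 10:00–11:15, 11:30–12:15, 15:45–16:00, 16:15–18:00.
Grace ∩ Ines: 08:15–09:45, 10:00–10:15.
Windows ≥ 45 min: 08:15–09:45.
Earliest such window starts at 08:15.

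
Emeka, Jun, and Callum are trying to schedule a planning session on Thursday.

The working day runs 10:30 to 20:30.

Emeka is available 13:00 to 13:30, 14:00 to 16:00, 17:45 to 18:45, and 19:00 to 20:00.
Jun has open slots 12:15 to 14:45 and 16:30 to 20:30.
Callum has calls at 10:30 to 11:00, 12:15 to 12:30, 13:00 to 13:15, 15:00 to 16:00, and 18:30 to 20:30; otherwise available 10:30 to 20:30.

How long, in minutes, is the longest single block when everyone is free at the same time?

45 minutes

Callum free within 10:30–20:30: 11:00–12:15, 12:30–13:00, 13:15–15:00, 16:00–18:30.
Emeka ∩ Jun: 13:00–13:30, 14:00–14:45, 17:45–18:45, 19:00–20:00.
Emeka ∩ Jun ∩ Callum: 13:15–13:30, 14:00–14:45, 17:45–18:30.
Common window lengths: 15, 45, 45 min; longest is 45.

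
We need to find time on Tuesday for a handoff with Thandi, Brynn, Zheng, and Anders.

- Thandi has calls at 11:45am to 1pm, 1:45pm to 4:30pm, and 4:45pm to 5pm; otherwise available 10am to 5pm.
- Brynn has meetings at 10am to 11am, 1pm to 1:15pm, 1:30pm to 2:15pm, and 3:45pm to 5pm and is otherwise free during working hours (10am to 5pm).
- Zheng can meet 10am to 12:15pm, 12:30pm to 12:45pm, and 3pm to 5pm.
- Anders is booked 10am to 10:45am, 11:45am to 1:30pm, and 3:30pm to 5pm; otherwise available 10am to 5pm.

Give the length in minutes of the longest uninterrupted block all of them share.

45 minutes

Thandi free within 10:00–17:00: 10:00–11:45, 13:00–13:45, 16:30–16:45.
Brynn free within 10:00–17:00: 11:00–13:00, 13:15–13:30, 14:15–15:45.
Anders free within 10:00–17:00: 10:45–11:45, 13:30–15:30.
Thandi ∩ Brynn: 11:00–11:45, 13:15–13:30.
Thandi ∩ Brynn ∩ Zheng: 11:00–11:45.
Thandi ∩ Brynn ∩ Zheng ∩ Anders: 11:00–11:45.
Single common window of 45 minutes.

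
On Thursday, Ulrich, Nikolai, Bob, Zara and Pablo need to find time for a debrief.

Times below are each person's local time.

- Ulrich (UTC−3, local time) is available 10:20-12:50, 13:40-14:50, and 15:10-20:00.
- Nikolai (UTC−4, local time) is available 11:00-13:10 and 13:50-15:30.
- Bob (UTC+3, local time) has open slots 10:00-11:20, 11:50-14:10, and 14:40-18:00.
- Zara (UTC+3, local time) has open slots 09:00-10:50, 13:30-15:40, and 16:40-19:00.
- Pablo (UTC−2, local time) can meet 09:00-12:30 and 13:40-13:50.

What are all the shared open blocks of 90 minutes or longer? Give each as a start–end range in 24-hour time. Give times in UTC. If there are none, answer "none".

Ulrich → UTC: 13:20–15:50, 16:40–17:50, 18:10–23:00.
Nikolai → UTC: 15:00–17:10, 17:50–19:30.
Bob → UTC: 07:00–08:20, 08:50–11:10, 11:40–15:00.
Zara → UTC: 06:00–07:50, 10:30–12:40, 13:40–16:00.
Pablo → UTC: 11:00–14:30, 15:40–15:50.
Ulrich ∩ Nikolai: 15:00–15:50, 16:40–17:10, 18:10–19:30.
Ulrich ∩ Nikolai ∩ Bob: (none).
Ulrich ∩ Nikolai ∩ Bob ∩ Zara: (none).
Ulrich ∩ Nikolai ∩ Bob ∩ Zara ∩ Pablo: (none).
Windows ≥ 90 min: (none).

none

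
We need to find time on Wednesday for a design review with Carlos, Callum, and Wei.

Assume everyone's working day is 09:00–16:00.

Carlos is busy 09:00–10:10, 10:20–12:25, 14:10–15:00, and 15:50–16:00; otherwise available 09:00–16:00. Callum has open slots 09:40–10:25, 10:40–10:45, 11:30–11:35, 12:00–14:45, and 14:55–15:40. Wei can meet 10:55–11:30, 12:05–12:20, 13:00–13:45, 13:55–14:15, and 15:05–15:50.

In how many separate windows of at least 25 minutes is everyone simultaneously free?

Carlos free within 09:00–16:00: 10:10–10:20, 12:25–14:10, 15:00–15:50.
Carlos ∩ Callum: 10:10–10:20, 12:25–14:10, 15:00–15:40.
Carlos ∩ Callum ∩ Wei: 13:00–13:45, 13:55–14:10, 15:05–15:40.
Windows ≥ 25 min: 13:00–13:45, 15:05–15:40.
That's 2 windows.

2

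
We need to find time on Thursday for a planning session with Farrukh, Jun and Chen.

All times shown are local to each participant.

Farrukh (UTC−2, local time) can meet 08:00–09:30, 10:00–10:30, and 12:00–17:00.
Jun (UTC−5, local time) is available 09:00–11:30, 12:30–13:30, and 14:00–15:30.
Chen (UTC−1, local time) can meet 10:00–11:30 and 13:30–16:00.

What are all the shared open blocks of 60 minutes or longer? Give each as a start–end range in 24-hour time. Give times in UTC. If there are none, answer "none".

14:30–16:30

Farrukh → UTC: 10:00–11:30, 12:00–12:30, 14:00–19:00.
Jun → UTC: 14:00–16:30, 17:30–18:30, 19:00–20:30.
Chen → UTC: 11:00–12:30, 14:30–17:00.
Farrukh ∩ Jun: 14:00–16:30, 17:30–18:30.
Farrukh ∩ Jun ∩ Chen: 14:30–16:30.
Windows ≥ 60 min: 14:30–16:30.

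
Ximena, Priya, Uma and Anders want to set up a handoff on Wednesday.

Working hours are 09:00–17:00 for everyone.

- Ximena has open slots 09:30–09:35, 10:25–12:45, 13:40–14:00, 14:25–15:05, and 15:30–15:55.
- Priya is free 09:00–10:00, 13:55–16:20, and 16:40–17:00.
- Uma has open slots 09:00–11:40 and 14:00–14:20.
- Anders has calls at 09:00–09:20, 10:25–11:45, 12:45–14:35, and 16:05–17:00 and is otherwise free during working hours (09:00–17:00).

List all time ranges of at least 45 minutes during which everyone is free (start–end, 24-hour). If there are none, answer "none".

Anders free within 09:00–17:00: 09:20–10:25, 11:45–12:45, 14:35–16:05.
Ximena ∩ Priya: 09:30–09:35, 13:55–14:00, 14:25–15:05, 15:30–15:55.
Ximena ∩ Priya ∩ Uma: 09:30–09:35.
Ximena ∩ Priya ∩ Uma ∩ Anders: 09:30–09:35.
Windows ≥ 45 min: (none).

none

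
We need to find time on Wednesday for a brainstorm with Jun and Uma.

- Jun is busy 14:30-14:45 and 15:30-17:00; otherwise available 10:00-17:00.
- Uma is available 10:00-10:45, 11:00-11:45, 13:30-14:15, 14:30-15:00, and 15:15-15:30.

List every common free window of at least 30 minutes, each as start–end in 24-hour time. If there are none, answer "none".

10:00–10:45, 11:00–11:45, 13:30–14:15

Jun free within 10:00–17:00: 10:00–14:30, 14:45–15:30.
Jun ∩ Uma: 10:00–10:45, 11:00–11:45, 13:30–14:15, 14:45–15:00, 15:15–15:30.
Windows ≥ 30 min: 10:00–10:45, 11:00–11:45, 13:30–14:15.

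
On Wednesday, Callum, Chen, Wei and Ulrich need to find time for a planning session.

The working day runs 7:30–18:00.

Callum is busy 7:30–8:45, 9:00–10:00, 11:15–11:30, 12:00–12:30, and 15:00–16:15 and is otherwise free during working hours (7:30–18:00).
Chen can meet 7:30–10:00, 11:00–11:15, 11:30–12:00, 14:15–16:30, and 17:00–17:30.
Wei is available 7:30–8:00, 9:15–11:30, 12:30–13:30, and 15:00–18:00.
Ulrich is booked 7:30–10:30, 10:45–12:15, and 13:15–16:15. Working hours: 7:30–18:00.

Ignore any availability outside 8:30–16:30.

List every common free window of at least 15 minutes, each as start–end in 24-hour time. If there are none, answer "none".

Callum free within 07:30–18:00: 08:45–09:00, 10:00–11:15, 11:30–12:00, 12:30–15:00, 16:15–18:00.
Ulrich free within 07:30–18:00: 10:30–10:45, 12:15–13:15, 16:15–18:00.
Callum ∩ Chen: 08:45–09:00, 11:00–11:15, 11:30–12:00, 14:15–15:00, 16:15–16:30, 17:00–17:30.
Callum ∩ Chen ∩ Wei: 11:00–11:15, 16:15–16:30, 17:00–17:30.
Callum ∩ Chen ∩ Wei ∩ Ulrich: 16:15–16:30, 17:00–17:30.
Restricted to 08:30–16:30: 16:15–16:30.
Windows ≥ 15 min: 16:15–16:30.

16:15–16:30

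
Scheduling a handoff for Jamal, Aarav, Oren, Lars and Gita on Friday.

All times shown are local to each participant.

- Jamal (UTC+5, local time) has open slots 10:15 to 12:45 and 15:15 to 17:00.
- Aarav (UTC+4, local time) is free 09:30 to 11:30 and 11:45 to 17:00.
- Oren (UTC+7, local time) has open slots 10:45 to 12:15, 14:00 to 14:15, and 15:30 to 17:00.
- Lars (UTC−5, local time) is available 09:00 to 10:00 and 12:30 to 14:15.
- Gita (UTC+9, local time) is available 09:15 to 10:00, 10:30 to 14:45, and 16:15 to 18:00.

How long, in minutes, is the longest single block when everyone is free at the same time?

Jamal → UTC: 05:15–07:45, 10:15–12:00.
Aarav → UTC: 05:30–07:30, 07:45–13:00.
Oren → UTC: 03:45–05:15, 07:00–07:15, 08:30–10:00.
Lars → UTC: 14:00–15:00, 17:30–19:15.
Gita → UTC: 00:15–01:00, 01:30–05:45, 07:15–09:00.
Jamal ∩ Aarav: 05:30–07:30, 10:15–12:00.
Jamal ∩ Aarav ∩ Oren: 07:00–07:15.
Jamal ∩ Aarav ∩ Oren ∩ Lars: (none).
Jamal ∩ Aarav ∩ Oren ∩ Lars ∩ Gita: (none).
No common window.

0 minutes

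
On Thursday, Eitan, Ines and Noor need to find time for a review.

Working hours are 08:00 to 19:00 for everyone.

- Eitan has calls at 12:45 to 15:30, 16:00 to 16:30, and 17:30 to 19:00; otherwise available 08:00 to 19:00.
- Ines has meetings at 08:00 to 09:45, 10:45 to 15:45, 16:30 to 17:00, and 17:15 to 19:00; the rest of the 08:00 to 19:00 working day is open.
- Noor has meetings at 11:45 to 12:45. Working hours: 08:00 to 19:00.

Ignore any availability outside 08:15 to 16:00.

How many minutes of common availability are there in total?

Eitan free within 08:00–19:00: 08:00–12:45, 15:30–16:00, 16:30–17:30.
Ines free within 08:00–19:00: 09:45–10:45, 15:45–16:30, 17:00–17:15.
Noor free within 08:00–19:00: 08:00–11:45, 12:45–19:00.
Eitan ∩ Ines: 09:45–10:45, 15:45–16:00, 17:00–17:15.
Eitan ∩ Ines ∩ Noor: 09:45–10:45, 15:45–16:00, 17:00–17:15.
Restricted to 08:15–16:00: 09:45–10:45, 15:45–16:00.
Total common minutes: 60 + 15 = 75.

75 minutes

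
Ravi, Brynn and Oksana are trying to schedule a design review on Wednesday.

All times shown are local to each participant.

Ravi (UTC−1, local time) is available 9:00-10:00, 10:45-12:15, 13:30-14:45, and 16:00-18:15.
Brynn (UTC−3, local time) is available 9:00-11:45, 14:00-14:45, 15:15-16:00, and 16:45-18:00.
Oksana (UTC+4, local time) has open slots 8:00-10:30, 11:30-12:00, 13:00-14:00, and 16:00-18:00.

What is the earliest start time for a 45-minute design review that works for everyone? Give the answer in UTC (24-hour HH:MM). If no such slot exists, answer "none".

12:00

Ravi → UTC: 10:00–11:00, 11:45–13:15, 14:30–15:45, 17:00–19:15.
Brynn → UTC: 12:00–14:45, 17:00–17:45, 18:15–19:00, 19:45–21:00.
Oksana → UTC: 04:00–06:30, 07:30–08:00, 09:00–10:00, 12:00–14:00.
Ravi ∩ Brynn: 12:00–13:15, 14:30–14:45, 17:00–17:45, 18:15–19:00.
Ravi ∩ Brynn ∩ Oksana: 12:00–13:15.
Windows ≥ 45 min: 12:00–13:15.
Earliest such window starts at 12:00.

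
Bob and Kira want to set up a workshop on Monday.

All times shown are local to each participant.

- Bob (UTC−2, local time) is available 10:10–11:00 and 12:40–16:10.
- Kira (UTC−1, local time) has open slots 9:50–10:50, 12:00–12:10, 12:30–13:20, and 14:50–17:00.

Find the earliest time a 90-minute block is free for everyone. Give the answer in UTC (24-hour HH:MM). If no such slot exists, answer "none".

15:50

Bob → UTC: 12:10–13:00, 14:40–18:10.
Kira → UTC: 10:50–11:50, 13:00–13:10, 13:30–14:20, 15:50–18:00.
Bob ∩ Kira: 15:50–18:00.
Windows ≥ 90 min: 15:50–18:00.
Earliest such window starts at 15:50.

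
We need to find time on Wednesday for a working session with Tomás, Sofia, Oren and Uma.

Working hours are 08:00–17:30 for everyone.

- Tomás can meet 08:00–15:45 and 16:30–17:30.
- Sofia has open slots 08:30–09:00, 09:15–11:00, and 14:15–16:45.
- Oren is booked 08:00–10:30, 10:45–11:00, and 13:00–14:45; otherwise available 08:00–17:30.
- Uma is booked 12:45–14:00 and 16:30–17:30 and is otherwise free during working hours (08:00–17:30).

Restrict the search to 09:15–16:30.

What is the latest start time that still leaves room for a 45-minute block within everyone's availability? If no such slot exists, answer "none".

15:00

Oren free within 08:00–17:30: 10:30–10:45, 11:00–13:00, 14:45–17:30.
Uma free within 08:00–17:30: 08:00–12:45, 14:00–16:30.
Tomás ∩ Sofia: 08:30–09:00, 09:15–11:00, 14:15–15:45, 16:30–16:45.
Tomás ∩ Sofia ∩ Oren: 10:30–10:45, 14:45–15:45, 16:30–16:45.
Tomás ∩ Sofia ∩ Oren ∩ Uma: 10:30–10:45, 14:45–15:45.
Restricted to 09:15–16:30: 10:30–10:45, 14:45–15:45.
Windows ≥ 45 min: 14:45–15:45.
Latest start in the last window 14:45–15:45 is 15:45 − 45 min = 15:00.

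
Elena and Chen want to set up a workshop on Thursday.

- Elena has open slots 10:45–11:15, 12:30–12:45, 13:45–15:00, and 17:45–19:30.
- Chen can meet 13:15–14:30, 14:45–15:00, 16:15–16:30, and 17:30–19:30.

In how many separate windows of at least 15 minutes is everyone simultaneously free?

Elena ∩ Chen: 13:45–14:30, 14:45–15:00, 17:45–19:30.
Windows ≥ 15 min: 13:45–14:30, 14:45–15:00, 17:45–19:30.
That's 3 windows.

3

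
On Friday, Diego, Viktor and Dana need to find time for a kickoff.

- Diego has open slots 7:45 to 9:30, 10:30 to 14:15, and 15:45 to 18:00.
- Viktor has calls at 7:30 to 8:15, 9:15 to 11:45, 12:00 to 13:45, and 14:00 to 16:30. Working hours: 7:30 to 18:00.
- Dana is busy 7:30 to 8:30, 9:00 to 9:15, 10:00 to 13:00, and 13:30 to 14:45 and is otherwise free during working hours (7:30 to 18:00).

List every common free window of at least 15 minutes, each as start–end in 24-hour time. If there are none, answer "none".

Viktor free within 07:30–18:00: 08:15–09:15, 11:45–12:00, 13:45–14:00, 16:30–18:00.
Dana free within 07:30–18:00: 08:30–09:00, 09:15–10:00, 13:00–13:30, 14:45–18:00.
Diego ∩ Viktor: 08:15–09:15, 11:45–12:00, 13:45–14:00, 16:30–18:00.
Diego ∩ Viktor ∩ Dana: 08:30–09:00, 16:30–18:00.
Windows ≥ 15 min: 08:30–09:00, 16:30–18:00.

08:30–09:00, 16:30–18:00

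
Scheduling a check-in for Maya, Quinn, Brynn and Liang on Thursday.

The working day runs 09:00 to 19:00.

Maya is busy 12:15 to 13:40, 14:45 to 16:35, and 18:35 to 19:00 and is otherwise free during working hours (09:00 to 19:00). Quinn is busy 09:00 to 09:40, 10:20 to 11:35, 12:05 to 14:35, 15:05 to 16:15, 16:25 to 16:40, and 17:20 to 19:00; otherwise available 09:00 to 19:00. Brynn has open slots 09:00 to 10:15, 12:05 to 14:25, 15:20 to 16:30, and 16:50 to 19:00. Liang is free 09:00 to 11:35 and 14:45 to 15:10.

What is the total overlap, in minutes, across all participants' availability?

Maya free within 09:00–19:00: 09:00–12:15, 13:40–14:45, 16:35–18:35.
Quinn free within 09:00–19:00: 09:40–10:20, 11:35–12:05, 14:35–15:05, 16:15–16:25, 16:40–17:20.
Maya ∩ Quinn: 09:40–10:20, 11:35–12:05, 14:35–14:45, 16:40–17:20.
Maya ∩ Quinn ∩ Brynn: 09:40–10:15, 16:50–17:20.
Maya ∩ Quinn ∩ Brynn ∩ Liang: 09:40–10:15.
Total common minutes: 35.

35 minutes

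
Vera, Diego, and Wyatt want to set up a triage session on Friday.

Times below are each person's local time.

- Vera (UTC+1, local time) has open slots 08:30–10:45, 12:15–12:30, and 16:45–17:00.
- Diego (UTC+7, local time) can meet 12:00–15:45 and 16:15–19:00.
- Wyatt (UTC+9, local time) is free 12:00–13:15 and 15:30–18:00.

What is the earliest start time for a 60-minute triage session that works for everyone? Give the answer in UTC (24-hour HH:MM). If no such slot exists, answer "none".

07:30

Vera → UTC: 07:30–09:45, 11:15–11:30, 15:45–16:00.
Diego → UTC: 05:00–08:45, 09:15–12:00.
Wyatt → UTC: 03:00–04:15, 06:30–09:00.
Vera ∩ Diego: 07:30–08:45, 09:15–09:45, 11:15–11:30.
Vera ∩ Diego ∩ Wyatt: 07:30–08:45.
Windows ≥ 60 min: 07:30–08:45.
Earliest such window starts at 07:30.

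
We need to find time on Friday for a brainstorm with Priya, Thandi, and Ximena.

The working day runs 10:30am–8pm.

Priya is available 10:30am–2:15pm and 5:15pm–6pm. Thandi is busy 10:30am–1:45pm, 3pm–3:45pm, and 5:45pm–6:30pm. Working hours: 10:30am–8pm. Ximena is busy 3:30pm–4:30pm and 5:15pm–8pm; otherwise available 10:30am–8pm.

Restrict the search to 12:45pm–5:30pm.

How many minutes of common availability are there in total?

Thandi free within 10:30–20:00: 13:45–15:00, 15:45–17:45, 18:30–20:00.
Ximena free within 10:30–20:00: 10:30–15:30, 16:30–17:15.
Priya ∩ Thandi: 13:45–14:15, 17:15–17:45.
Priya ∩ Thandi ∩ Ximena: 13:45–14:15.
Restricted to 12:45–17:30: 13:45–14:15.
Total common minutes: 30.

30 minutes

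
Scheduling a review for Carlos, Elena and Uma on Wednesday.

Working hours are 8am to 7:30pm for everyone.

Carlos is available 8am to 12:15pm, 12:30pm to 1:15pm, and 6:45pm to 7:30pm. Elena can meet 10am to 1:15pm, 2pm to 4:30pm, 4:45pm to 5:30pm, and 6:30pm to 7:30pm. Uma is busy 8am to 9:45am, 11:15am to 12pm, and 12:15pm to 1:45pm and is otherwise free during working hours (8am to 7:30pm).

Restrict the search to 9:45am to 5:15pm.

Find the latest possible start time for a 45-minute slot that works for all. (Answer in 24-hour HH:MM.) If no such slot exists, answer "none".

10:30

Uma free within 08:00–19:30: 09:45–11:15, 12:00–12:15, 13:45–19:30.
Carlos ∩ Elena: 10:00–12:15, 12:30–13:15, 18:45–19:30.
Carlos ∩ Elena ∩ Uma: 10:00–11:15, 12:00–12:15, 18:45–19:30.
Restricted to 09:45–17:15: 10:00–11:15, 12:00–12:15.
Windows ≥ 45 min: 10:00–11:15.
Latest start in the last window 10:00–11:15 is 11:15 − 45 min = 10:30.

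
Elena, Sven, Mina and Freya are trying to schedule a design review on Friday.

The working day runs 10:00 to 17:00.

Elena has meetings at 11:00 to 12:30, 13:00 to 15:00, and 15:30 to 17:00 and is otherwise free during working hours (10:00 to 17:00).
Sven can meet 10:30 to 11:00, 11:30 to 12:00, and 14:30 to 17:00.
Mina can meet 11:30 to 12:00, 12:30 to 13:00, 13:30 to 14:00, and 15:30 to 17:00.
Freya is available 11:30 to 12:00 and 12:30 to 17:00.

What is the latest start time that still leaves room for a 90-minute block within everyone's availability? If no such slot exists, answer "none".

Elena free within 10:00–17:00: 10:00–11:00, 12:30–13:00, 15:00–15:30.
Elena ∩ Sven: 10:30–11:00, 15:00–15:30.
Elena ∩ Sven ∩ Mina: (none).
Elena ∩ Sven ∩ Mina ∩ Freya: (none).
Windows ≥ 90 min: (none).

none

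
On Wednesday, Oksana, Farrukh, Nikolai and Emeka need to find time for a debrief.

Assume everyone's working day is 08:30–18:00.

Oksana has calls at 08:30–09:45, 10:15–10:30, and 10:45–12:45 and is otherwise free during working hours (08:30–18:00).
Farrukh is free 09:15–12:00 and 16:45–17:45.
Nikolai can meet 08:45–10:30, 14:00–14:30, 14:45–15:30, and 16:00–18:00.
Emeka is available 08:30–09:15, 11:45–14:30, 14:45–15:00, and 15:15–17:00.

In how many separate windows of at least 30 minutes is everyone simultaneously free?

Oksana free within 08:30–18:00: 09:45–10:15, 10:30–10:45, 12:45–18:00.
Oksana ∩ Farrukh: 09:45–10:15, 10:30–10:45, 16:45–17:45.
Oksana ∩ Farrukh ∩ Nikolai: 09:45–10:15, 16:45–17:45.
Oksana ∩ Farrukh ∩ Nikolai ∩ Emeka: 16:45–17:00.
Windows ≥ 30 min: (none).
That's 0 windows.

0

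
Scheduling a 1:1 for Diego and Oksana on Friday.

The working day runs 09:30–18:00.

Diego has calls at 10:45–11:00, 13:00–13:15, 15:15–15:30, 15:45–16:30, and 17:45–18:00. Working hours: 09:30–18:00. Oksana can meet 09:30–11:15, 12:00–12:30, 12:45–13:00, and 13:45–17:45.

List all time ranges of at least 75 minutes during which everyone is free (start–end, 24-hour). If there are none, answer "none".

09:30–10:45, 13:45–15:15, 16:30–17:45

Diego free within 09:30–18:00: 09:30–10:45, 11:00–13:00, 13:15–15:15, 15:30–15:45, 16:30–17:45.
Diego ∩ Oksana: 09:30–10:45, 11:00–11:15, 12:00–12:30, 12:45–13:00, 13:45–15:15, 15:30–15:45, 16:30–17:45.
Windows ≥ 75 min: 09:30–10:45, 13:45–15:15, 16:30–17:45.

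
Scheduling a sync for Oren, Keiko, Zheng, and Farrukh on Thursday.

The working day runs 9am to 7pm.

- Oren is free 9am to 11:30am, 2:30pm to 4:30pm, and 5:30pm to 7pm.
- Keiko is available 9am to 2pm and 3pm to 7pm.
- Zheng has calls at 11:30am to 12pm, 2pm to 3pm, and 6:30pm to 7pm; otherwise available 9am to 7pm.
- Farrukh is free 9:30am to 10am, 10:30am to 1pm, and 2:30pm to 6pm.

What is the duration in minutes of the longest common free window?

Zheng free within 09:00–19:00: 09:00–11:30, 12:00–14:00, 15:00–18:30.
Oren ∩ Keiko: 09:00–11:30, 15:00–16:30, 17:30–19:00.
Oren ∩ Keiko ∩ Zheng: 09:00–11:30, 15:00–16:30, 17:30–18:30.
Oren ∩ Keiko ∩ Zheng ∩ Farrukh: 09:30–10:00, 10:30–11:30, 15:00–16:30, 17:30–18:00.
Common window lengths: 30, 60, 90, 30 min; longest is 90.

90 minutes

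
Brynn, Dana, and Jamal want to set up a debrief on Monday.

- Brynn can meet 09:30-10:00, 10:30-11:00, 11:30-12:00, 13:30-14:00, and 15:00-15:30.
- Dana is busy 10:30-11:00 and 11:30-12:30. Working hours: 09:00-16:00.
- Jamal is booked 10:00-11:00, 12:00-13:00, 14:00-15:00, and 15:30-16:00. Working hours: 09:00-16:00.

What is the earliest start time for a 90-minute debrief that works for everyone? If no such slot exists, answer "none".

Dana free within 09:00–16:00: 09:00–10:30, 11:00–11:30, 12:30–16:00.
Jamal free within 09:00–16:00: 09:00–10:00, 11:00–12:00, 13:00–14:00, 15:00–15:30.
Brynn ∩ Dana: 09:30–10:00, 13:30–14:00, 15:00–15:30.
Brynn ∩ Dana ∩ Jamal: 09:30–10:00, 13:30–14:00, 15:00–15:30.
Windows ≥ 90 min: (none).

none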